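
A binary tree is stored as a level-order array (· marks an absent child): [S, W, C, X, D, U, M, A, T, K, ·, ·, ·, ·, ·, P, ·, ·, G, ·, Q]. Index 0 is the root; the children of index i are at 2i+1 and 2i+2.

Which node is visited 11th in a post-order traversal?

Post-order visits the left subtree, then the right subtree, then the node.
At S: go left to W.
  At W: go left to X.
    At X: go left to A.
      At A: go left to P.
        P is a leaf — visit P.
      At A: no right child.
      Visit A.
    At X: go right to T.
      At T: no left child.
      At T: go right to G.
        G is a leaf — visit G.
      Visit T.
    Visit X.
  At W: go right to D.
    At D: go left to K.
      At K: no left child.
      At K: go right to Q.
        Q is a leaf — visit Q.
      Visit K.
    At D: no right child.
    Visit D.
  Visit W.
At S: go right to C.
  At C: go left to U.
    U is a leaf — visit U.
  At C: go right to M.
    M is a leaf — visit M.
  Visit C.
Visit S.
Full post-order sequence: P, A, G, T, X, Q, K, D, W, U, M, C, S.

M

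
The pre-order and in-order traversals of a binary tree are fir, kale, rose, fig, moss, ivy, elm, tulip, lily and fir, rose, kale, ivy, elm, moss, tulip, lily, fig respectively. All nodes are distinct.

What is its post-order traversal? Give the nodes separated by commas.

The first element of pre-order is the root; it splits in-order into left and right subtrees.
Root fir: left subtree has 0 nodes { }, right has 8 {rose, kale, ivy, elm, moss, tulip, lily, fig}.
  Root kale: left subtree has 1 node {rose}, right has 6 {ivy, elm, moss, tulip, lily, fig}.
    Root fig: left subtree has 5 nodes {ivy, elm, moss, tulip, lily}, right has 0 { }.
      Root moss: left subtree has 2 nodes {ivy, elm}, right has 2 {tulip, lily}.
        Root ivy: left subtree has 0 nodes { }, right has 1 {elm}.
        Root tulip: left subtree has 0 nodes { }, right has 1 {lily}.

rose, elm, ivy, lily, tulip, moss, fig, kale, fir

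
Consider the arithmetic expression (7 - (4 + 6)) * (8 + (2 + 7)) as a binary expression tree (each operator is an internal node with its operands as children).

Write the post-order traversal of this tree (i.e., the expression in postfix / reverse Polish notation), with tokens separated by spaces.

7 4 6 + - 8 2 7 + + *

Post-order on an expression tree gives postfix notation: for each operator, emit left operand, right operand, then the operator.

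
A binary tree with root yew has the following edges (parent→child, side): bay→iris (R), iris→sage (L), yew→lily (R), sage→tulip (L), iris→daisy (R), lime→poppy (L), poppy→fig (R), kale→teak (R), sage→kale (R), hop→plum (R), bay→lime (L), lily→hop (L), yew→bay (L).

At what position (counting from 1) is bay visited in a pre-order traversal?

Pre-order visits the node, then its left subtree, then its right subtree.
Visit yew.
At yew: go left to bay.
  Visit bay.
  At bay: go left to lime.
    Visit lime.
    At lime: go left to poppy.
      Visit poppy.
      At poppy: no left child.
      At poppy: go right to fig.
        fig is a leaf — visit fig.
    At lime: no right child.
  At bay: go right to iris.
    Visit iris.
    At iris: go left to sage.
      Visit sage.
      At sage: go left to tulip.
        tulip is a leaf — visit tulip.
      At sage: go right to kale.
        Visit kale.
        At kale: no left child.
        At kale: go right to teak.
          teak is a leaf — visit teak.
    At iris: go right to daisy.
      daisy is a leaf — visit daisy.
At yew: go right to lily.
  Visit lily.
  At lily: go left to hop.
    Visit hop.
    At hop: no left child.
    At hop: go right to plum.
      plum is a leaf — visit plum.
  At lily: no right child.
Full pre-order sequence: yew, bay, lime, poppy, fig, iris, sage, tulip, kale, teak, daisy, lily, hop, plum.

2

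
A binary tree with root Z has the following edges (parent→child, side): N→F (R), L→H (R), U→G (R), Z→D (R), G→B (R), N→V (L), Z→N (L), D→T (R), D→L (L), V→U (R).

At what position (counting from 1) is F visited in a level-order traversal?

5

Level-order visits nodes level by level from the root, left to right within each level.
Level 0: Z
Level 1: N, D
Level 2: V, F, L, T
Level 3: U, H
Level 4: G
Level 5: B
Full level-order sequence: Z, N, D, V, F, L, T, U, H, G, B.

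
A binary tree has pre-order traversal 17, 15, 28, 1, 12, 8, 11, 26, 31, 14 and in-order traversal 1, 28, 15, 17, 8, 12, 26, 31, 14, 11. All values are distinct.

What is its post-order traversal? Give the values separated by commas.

The first element of pre-order is the root; it splits in-order into left and right subtrees.
Root 17: left subtree has 3 nodes {1, 28, 15}, right has 6 {8, 12, 26, 31, 14, 11}.
  Root 15: left subtree has 2 nodes {1, 28}, right has 0 { }.
    Root 28: left subtree has 1 node {1}, right has 0 { }.
  Root 12: left subtree has 1 node {8}, right has 4 {26, 31, 14, 11}.
    Root 11: left subtree has 3 nodes {26, 31, 14}, right has 0 { }.
      Root 26: left subtree has 0 nodes { }, right has 2 {31, 14}.
        Root 31: left subtree has 0 nodes { }, right has 1 {14}.

1, 28, 15, 8, 14, 31, 26, 11, 12, 17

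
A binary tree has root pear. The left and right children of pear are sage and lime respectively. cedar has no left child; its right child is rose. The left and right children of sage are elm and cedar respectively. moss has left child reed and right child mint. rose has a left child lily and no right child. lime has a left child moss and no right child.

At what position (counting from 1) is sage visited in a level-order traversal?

Level-order visits nodes level by level from the root, left to right within each level.
Level 0: pear
Level 1: sage, lime
Level 2: elm, cedar, moss
Level 3: rose, reed, mint
Level 4: lily
Full level-order sequence: pear, sage, lime, elm, cedar, moss, rose, reed, mint, lily.

2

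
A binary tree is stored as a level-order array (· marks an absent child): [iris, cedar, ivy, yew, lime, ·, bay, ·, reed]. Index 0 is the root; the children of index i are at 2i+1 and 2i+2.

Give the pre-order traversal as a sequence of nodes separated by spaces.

iris cedar yew reed lime ivy bay

Pre-order visits the node, then its left subtree, then its right subtree.
Visit iris.
At iris: go left to cedar.
  Visit cedar.
  At cedar: go left to yew.
    Visit yew.
    At yew: no left child.
    At yew: go right to reed.
      reed is a leaf — visit reed.
  At cedar: go right to lime.
    lime is a leaf — visit lime.
At iris: go right to ivy.
  Visit ivy.
  At ivy: no left child.
  At ivy: go right to bay.
    bay is a leaf — visit bay.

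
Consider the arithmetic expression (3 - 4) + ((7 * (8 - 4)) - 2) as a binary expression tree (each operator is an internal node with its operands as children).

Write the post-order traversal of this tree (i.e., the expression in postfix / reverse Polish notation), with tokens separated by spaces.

3 4 - 7 8 4 - * 2 - +

Post-order on an expression tree gives postfix notation: for each operator, emit left operand, right operand, then the operator.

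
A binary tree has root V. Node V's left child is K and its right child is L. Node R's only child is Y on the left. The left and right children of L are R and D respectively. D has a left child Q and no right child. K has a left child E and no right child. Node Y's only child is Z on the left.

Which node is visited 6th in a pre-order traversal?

Y

Pre-order visits the node, then its left subtree, then its right subtree.
Visit V.
At V: go left to K.
  Visit K.
  At K: go left to E.
    E is a leaf — visit E.
  At K: no right child.
At V: go right to L.
  Visit L.
  At L: go left to R.
    Visit R.
    At R: go left to Y.
      Visit Y.
      At Y: go left to Z.
        Z is a leaf — visit Z.
      At Y: no right child.
    At R: no right child.
  At L: go right to D.
    Visit D.
    At D: go left to Q.
      Q is a leaf — visit Q.
    At D: no right child.
Full pre-order sequence: V, K, E, L, R, Y, Z, D, Q.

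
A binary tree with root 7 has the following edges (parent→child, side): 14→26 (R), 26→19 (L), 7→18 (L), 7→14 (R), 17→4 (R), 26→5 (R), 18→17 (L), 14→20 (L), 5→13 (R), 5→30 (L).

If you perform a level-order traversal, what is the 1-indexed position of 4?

7

Level-order visits nodes level by level from the root, left to right within each level.
Level 0: 7
Level 1: 18, 14
Level 2: 17, 20, 26
Level 3: 4, 19, 5
Level 4: 30, 13
Full level-order sequence: 7, 18, 14, 17, 20, 26, 4, 19, 5, 30, 13.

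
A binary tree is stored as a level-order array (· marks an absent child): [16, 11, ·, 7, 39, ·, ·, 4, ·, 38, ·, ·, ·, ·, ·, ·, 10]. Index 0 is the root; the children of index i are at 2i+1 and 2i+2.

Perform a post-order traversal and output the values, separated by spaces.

10 4 7 38 39 11 16

Post-order visits the left subtree, then the right subtree, then the node.
At 16: go left to 11.
  At 11: go left to 7.
    At 7: go left to 4.
      At 4: no left child.
      At 4: go right to 10.
        10 is a leaf — visit 10.
      Visit 4.
    At 7: no right child.
    Visit 7.
  At 11: go right to 39.
    At 39: go left to 38.
      38 is a leaf — visit 38.
    At 39: no right child.
    Visit 39.
  Visit 11.
At 16: no right child.
Visit 16.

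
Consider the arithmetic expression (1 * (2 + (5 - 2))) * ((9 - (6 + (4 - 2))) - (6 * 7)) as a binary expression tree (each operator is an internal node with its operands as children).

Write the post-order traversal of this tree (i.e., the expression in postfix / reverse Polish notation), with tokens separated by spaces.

Post-order on an expression tree gives postfix notation: for each operator, emit left operand, right operand, then the operator.

1 2 5 2 - + * 9 6 4 2 - + - 6 7 * - *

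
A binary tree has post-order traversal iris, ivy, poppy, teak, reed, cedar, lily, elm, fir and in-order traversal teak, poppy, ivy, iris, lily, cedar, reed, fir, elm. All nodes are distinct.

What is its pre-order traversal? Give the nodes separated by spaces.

fir lily teak poppy ivy iris cedar reed elm

The last element of post-order is the root; it splits in-order into left and right subtrees.
Root fir: left subtree has 7 nodes {teak, poppy, ivy, iris, lily, cedar, reed}, right has 1 {elm}.
  Root lily: left subtree has 4 nodes {teak, poppy, ivy, iris}, right has 2 {cedar, reed}.
    Root teak: left subtree has 0 nodes { }, right has 3 {poppy, ivy, iris}.
      Root poppy: left subtree has 0 nodes { }, right has 2 {ivy, iris}.
        Root ivy: left subtree has 0 nodes { }, right has 1 {iris}.
    Root cedar: left subtree has 0 nodes { }, right has 1 {reed}.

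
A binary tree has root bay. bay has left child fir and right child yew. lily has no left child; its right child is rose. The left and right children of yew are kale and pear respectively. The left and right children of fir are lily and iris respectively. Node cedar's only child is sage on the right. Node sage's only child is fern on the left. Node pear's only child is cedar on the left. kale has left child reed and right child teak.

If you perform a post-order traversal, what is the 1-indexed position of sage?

Post-order visits the left subtree, then the right subtree, then the node.
At bay: go left to fir.
  At fir: go left to lily.
    At lily: no left child.
    At lily: go right to rose.
      rose is a leaf — visit rose.
    Visit lily.
  At fir: go right to iris.
    iris is a leaf — visit iris.
  Visit fir.
At bay: go right to yew.
  At yew: go left to kale.
    At kale: go left to reed.
      reed is a leaf — visit reed.
    At kale: go right to teak.
      teak is a leaf — visit teak.
    Visit kale.
  At yew: go right to pear.
    At pear: go left to cedar.
      At cedar: no left child.
      At cedar: go right to sage.
        At sage: go left to fern.
          fern is a leaf — visit fern.
        At sage: no right child.
        Visit sage.
      Visit cedar.
    At pear: no right child.
    Visit pear.
  Visit yew.
Visit bay.
Full post-order sequence: rose, lily, iris, fir, reed, teak, kale, fern, sage, cedar, pear, yew, bay.

9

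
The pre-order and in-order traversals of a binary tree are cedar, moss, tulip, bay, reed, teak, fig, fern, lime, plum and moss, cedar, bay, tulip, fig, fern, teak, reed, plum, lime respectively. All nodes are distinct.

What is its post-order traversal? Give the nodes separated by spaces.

The first element of pre-order is the root; it splits in-order into left and right subtrees.
Root cedar: left subtree has 1 node {moss}, right has 8 {bay, tulip, fig, fern, teak, reed, plum, lime}.
  Root tulip: left subtree has 1 node {bay}, right has 6 {fig, fern, teak, reed, plum, lime}.
    Root reed: left subtree has 3 nodes {fig, fern, teak}, right has 2 {plum, lime}.
      Root teak: left subtree has 2 nodes {fig, fern}, right has 0 { }.
        Root fig: left subtree has 0 nodes { }, right has 1 {fern}.
      Root lime: left subtree has 1 node {plum}, right has 0 { }.

moss bay fern fig teak plum lime reed tulip cedar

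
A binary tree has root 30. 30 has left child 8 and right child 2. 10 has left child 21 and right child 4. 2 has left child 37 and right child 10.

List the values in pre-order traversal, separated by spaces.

30 8 2 37 10 21 4

Pre-order visits the node, then its left subtree, then its right subtree.
Visit 30.
At 30: go left to 8.
  8 is a leaf — visit 8.
At 30: go right to 2.
  Visit 2.
  At 2: go left to 37.
    37 is a leaf — visit 37.
  At 2: go right to 10.
    Visit 10.
    At 10: go left to 21.
      21 is a leaf — visit 21.
    At 10: go right to 4.
      4 is a leaf — visit 4.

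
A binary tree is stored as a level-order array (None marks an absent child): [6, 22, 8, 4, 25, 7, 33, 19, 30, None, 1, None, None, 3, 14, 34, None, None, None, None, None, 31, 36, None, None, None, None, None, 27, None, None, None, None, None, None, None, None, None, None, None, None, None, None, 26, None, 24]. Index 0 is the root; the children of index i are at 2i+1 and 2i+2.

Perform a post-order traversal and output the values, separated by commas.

34, 19, 30, 4, 26, 31, 24, 36, 1, 25, 22, 7, 27, 3, 14, 33, 8, 6

Post-order visits the left subtree, then the right subtree, then the node.
At 6: go left to 22.
  At 22: go left to 4.
    At 4: go left to 19.
      At 19: go left to 34.
        34 is a leaf — visit 34.
      At 19: no right child.
      Visit 19.
    At 4: go right to 30.
      30 is a leaf — visit 30.
    Visit 4.
  At 22: go right to 25.
    At 25: no left child.
    At 25: go right to 1.
      At 1: go left to 31.
        At 31: go left to 26.
          26 is a leaf — visit 26.
        At 31: no right child.
        Visit 31.
      At 1: go right to 36.
        At 36: go left to 24.
          24 is a leaf — visit 24.
        At 36: no right child.
        Visit 36.
      Visit 1.
    Visit 25.
  Visit 22.
At 6: go right to 8.
  At 8: go left to 7.
    7 is a leaf — visit 7.
  At 8: go right to 33.
    At 33: go left to 3.
      At 3: no left child.
      At 3: go right to 27.
        27 is a leaf — visit 27.
      Visit 3.
    At 33: go right to 14.
      14 is a leaf — visit 14.
    Visit 33.
  Visit 8.
Visit 6.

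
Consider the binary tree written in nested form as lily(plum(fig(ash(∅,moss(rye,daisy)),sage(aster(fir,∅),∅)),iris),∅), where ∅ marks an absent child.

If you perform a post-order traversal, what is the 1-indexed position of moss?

3

Post-order visits the left subtree, then the right subtree, then the node.
At lily: go left to plum.
  At plum: go left to fig.
    At fig: go left to ash.
      At ash: no left child.
      At ash: go right to moss.
        At moss: go left to rye.
          rye is a leaf — visit rye.
        At moss: go right to daisy.
          daisy is a leaf — visit daisy.
        Visit moss.
      Visit ash.
    At fig: go right to sage.
      At sage: go left to aster.
        At aster: go left to fir.
          fir is a leaf — visit fir.
        At aster: no right child.
        Visit aster.
      At sage: no right child.
      Visit sage.
    Visit fig.
  At plum: go right to iris.
    iris is a leaf — visit iris.
  Visit plum.
At lily: no right child.
Visit lily.
Full post-order sequence: rye, daisy, moss, ash, fir, aster, sage, fig, iris, plum, lily.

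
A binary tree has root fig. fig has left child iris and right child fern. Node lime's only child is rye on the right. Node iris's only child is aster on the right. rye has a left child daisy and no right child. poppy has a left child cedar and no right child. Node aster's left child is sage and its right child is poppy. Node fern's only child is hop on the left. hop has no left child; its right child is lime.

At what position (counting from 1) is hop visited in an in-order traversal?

In-order visits the left subtree, then the node, then the right subtree.
At fig: go left to iris.
  At iris: no left child.
  Visit iris.
  At iris: go right to aster.
    At aster: go left to sage.
      sage is a leaf — visit sage.
    Visit aster.
    At aster: go right to poppy.
      At poppy: go left to cedar.
        cedar is a leaf — visit cedar.
      Visit poppy.
      At poppy: no right child.
Visit fig.
At fig: go right to fern.
  At fern: go left to hop.
    At hop: no left child.
    Visit hop.
    At hop: go right to lime.
      At lime: no left child.
      Visit lime.
      At lime: go right to rye.
        At rye: go left to daisy.
          daisy is a leaf — visit daisy.
        Visit rye.
        At rye: no right child.
  Visit fern.
  At fern: no right child.
Full in-order sequence: iris, sage, aster, cedar, poppy, fig, hop, lime, daisy, rye, fern.

7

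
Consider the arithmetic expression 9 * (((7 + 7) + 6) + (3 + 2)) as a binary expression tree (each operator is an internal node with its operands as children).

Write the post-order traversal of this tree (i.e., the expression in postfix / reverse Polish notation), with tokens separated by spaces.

9 7 7 + 6 + 3 2 + + *

Post-order on an expression tree gives postfix notation: for each operator, emit left operand, right operand, then the operator.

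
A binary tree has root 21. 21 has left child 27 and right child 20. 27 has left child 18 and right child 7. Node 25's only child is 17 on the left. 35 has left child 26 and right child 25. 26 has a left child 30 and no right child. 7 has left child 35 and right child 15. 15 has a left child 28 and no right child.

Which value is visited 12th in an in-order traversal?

In-order visits the left subtree, then the node, then the right subtree.
At 21: go left to 27.
  At 27: go left to 18.
    18 is a leaf — visit 18.
  Visit 27.
  At 27: go right to 7.
    At 7: go left to 35.
      At 35: go left to 26.
        At 26: go left to 30.
          30 is a leaf — visit 30.
        Visit 26.
        At 26: no right child.
      Visit 35.
      At 35: go right to 25.
        At 25: go left to 17.
          17 is a leaf — visit 17.
        Visit 25.
        At 25: no right child.
    Visit 7.
    At 7: go right to 15.
      At 15: go left to 28.
        28 is a leaf — visit 28.
      Visit 15.
      At 15: no right child.
Visit 21.
At 21: go right to 20.
  20 is a leaf — visit 20.
Full in-order sequence: 18, 27, 30, 26, 35, 17, 25, 7, 28, 15, 21, 20.

20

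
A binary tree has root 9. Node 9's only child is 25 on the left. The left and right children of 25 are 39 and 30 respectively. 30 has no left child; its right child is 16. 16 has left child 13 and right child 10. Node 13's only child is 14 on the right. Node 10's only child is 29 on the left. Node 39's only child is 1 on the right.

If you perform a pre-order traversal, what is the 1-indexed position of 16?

Pre-order visits the node, then its left subtree, then its right subtree.
Visit 9.
At 9: go left to 25.
  Visit 25.
  At 25: go left to 39.
    Visit 39.
    At 39: no left child.
    At 39: go right to 1.
      1 is a leaf — visit 1.
  At 25: go right to 30.
    Visit 30.
    At 30: no left child.
    At 30: go right to 16.
      Visit 16.
      At 16: go left to 13.
        Visit 13.
        At 13: no left child.
        At 13: go right to 14.
          14 is a leaf — visit 14.
      At 16: go right to 10.
        Visit 10.
        At 10: go left to 29.
          29 is a leaf — visit 29.
        At 10: no right child.
At 9: no right child.
Full pre-order sequence: 9, 25, 39, 1, 30, 16, 13, 14, 10, 29.

6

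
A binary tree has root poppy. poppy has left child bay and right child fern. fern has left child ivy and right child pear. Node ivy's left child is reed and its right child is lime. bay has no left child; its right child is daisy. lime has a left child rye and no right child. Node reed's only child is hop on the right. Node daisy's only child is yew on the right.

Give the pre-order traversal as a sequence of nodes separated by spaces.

poppy bay daisy yew fern ivy reed hop lime rye pear

Pre-order visits the node, then its left subtree, then its right subtree.
Visit poppy.
At poppy: go left to bay.
  Visit bay.
  At bay: no left child.
  At bay: go right to daisy.
    Visit daisy.
    At daisy: no left child.
    At daisy: go right to yew.
      yew is a leaf — visit yew.
At poppy: go right to fern.
  Visit fern.
  At fern: go left to ivy.
    Visit ivy.
    At ivy: go left to reed.
      Visit reed.
      At reed: no left child.
      At reed: go right to hop.
        hop is a leaf — visit hop.
    At ivy: go right to lime.
      Visit lime.
      At lime: go left to rye.
        rye is a leaf — visit rye.
      At lime: no right child.
  At fern: go right to pear.
    pear is a leaf — visit pear.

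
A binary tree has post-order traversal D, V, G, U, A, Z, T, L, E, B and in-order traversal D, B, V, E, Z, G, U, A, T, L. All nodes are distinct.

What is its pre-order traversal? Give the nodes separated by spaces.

B D E V L T Z A U G

The last element of post-order is the root; it splits in-order into left and right subtrees.
Root B: left subtree has 1 node {D}, right has 8 {V, E, Z, G, U, A, T, L}.
  Root E: left subtree has 1 node {V}, right has 6 {Z, G, U, A, T, L}.
    Root L: left subtree has 5 nodes {Z, G, U, A, T}, right has 0 { }.
      Root T: left subtree has 4 nodes {Z, G, U, A}, right has 0 { }.
        Root Z: left subtree has 0 nodes { }, right has 3 {G, U, A}.
          Root A: left subtree has 2 nodes {G, U}, right has 0 { }.
            Root U: left subtree has 1 node {G}, right has 0 { }.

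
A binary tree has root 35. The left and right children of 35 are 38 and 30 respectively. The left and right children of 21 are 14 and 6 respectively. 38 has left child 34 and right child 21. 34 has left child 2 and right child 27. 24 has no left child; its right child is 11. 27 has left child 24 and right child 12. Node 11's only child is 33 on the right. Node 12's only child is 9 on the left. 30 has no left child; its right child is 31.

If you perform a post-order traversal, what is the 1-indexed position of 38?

12

Post-order visits the left subtree, then the right subtree, then the node.
At 35: go left to 38.
  At 38: go left to 34.
    At 34: go left to 2.
      2 is a leaf — visit 2.
    At 34: go right to 27.
      At 27: go left to 24.
        At 24: no left child.
        At 24: go right to 11.
          At 11: no left child.
          At 11: go right to 33.
            33 is a leaf — visit 33.
          Visit 11.
        Visit 24.
      At 27: go right to 12.
        At 12: go left to 9.
          9 is a leaf — visit 9.
        At 12: no right child.
        Visit 12.
      Visit 27.
    Visit 34.
  At 38: go right to 21.
    At 21: go left to 14.
      14 is a leaf — visit 14.
    At 21: go right to 6.
      6 is a leaf — visit 6.
    Visit 21.
  Visit 38.
At 35: go right to 30.
  At 30: no left child.
  At 30: go right to 31.
    31 is a leaf — visit 31.
  Visit 30.
Visit 35.
Full post-order sequence: 2, 33, 11, 24, 9, 12, 27, 34, 14, 6, 21, 38, 31, 30, 35.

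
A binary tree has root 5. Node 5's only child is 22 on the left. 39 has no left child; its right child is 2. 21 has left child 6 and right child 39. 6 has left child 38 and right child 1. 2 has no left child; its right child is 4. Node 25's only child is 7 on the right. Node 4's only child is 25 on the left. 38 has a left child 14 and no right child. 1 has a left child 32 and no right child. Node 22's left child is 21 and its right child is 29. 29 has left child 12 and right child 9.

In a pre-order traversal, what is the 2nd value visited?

22

Pre-order visits the node, then its left subtree, then its right subtree.
Visit 5.
At 5: go left to 22.
  Visit 22.
  At 22: go left to 21.
    Visit 21.
    At 21: go left to 6.
      Visit 6.
      At 6: go left to 38.
        Visit 38.
        At 38: go left to 14.
          14 is a leaf — visit 14.
        At 38: no right child.
      At 6: go right to 1.
        Visit 1.
        At 1: go left to 32.
          32 is a leaf — visit 32.
        At 1: no right child.
    At 21: go right to 39.
      Visit 39.
      At 39: no left child.
      At 39: go right to 2.
        Visit 2.
        At 2: no left child.
        At 2: go right to 4.
          Visit 4.
          At 4: go left to 25.
            Visit 25.
            At 25: no left child.
            At 25: go right to 7.
              7 is a leaf — visit 7.
          At 4: no right child.
  At 22: go right to 29.
    Visit 29.
    At 29: go left to 12.
      12 is a leaf — visit 12.
    At 29: go right to 9.
      9 is a leaf — visit 9.
At 5: no right child.
Full pre-order sequence: 5, 22, 21, 6, 38, 14, 1, 32, 39, 2, 4, 25, 7, 29, 12, 9.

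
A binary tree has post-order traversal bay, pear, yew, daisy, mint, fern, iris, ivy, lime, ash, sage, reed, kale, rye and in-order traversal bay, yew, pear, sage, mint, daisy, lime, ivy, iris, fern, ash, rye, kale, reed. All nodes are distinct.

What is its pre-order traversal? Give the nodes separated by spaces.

The last element of post-order is the root; it splits in-order into left and right subtrees.
Root rye: left subtree has 11 nodes {bay, yew, pear, sage, mint, daisy, lime, ivy, iris, fern, ash}, right has 2 {kale, reed}.
  Root sage: left subtree has 3 nodes {bay, yew, pear}, right has 7 {mint, daisy, lime, ivy, iris, fern, ash}.
    Root yew: left subtree has 1 node {bay}, right has 1 {pear}.
    Root ash: left subtree has 6 nodes {mint, daisy, lime, ivy, iris, fern}, right has 0 { }.
      Root lime: left subtree has 2 nodes {mint, daisy}, right has 3 {ivy, iris, fern}.
        Root mint: left subtree has 0 nodes { }, right has 1 {daisy}.
        Root ivy: left subtree has 0 nodes { }, right has 2 {iris, fern}.
          Root iris: left subtree has 0 nodes { }, right has 1 {fern}.
  Root kale: left subtree has 0 nodes { }, right has 1 {reed}.

rye sage yew bay pear ash lime mint daisy ivy iris fern kale reed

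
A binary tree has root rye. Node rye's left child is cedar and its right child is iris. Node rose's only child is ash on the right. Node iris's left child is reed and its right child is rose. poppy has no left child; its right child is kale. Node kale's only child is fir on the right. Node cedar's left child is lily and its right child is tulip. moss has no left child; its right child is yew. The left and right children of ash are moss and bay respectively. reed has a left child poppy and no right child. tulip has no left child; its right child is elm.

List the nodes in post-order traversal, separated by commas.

Post-order visits the left subtree, then the right subtree, then the node.
At rye: go left to cedar.
  At cedar: go left to lily.
    lily is a leaf — visit lily.
  At cedar: go right to tulip.
    At tulip: no left child.
    At tulip: go right to elm.
      elm is a leaf — visit elm.
    Visit tulip.
  Visit cedar.
At rye: go right to iris.
  At iris: go left to reed.
    At reed: go left to poppy.
      At poppy: no left child.
      At poppy: go right to kale.
        At kale: no left child.
        At kale: go right to fir.
          fir is a leaf — visit fir.
        Visit kale.
      Visit poppy.
    At reed: no right child.
    Visit reed.
  At iris: go right to rose.
    At rose: no left child.
    At rose: go right to ash.
      At ash: go left to moss.
        At moss: no left child.
        At moss: go right to yew.
          yew is a leaf — visit yew.
        Visit moss.
      At ash: go right to bay.
        bay is a leaf — visit bay.
      Visit ash.
    Visit rose.
  Visit iris.
Visit rye.

lily, elm, tulip, cedar, fir, kale, poppy, reed, yew, moss, bay, ash, rose, iris, rye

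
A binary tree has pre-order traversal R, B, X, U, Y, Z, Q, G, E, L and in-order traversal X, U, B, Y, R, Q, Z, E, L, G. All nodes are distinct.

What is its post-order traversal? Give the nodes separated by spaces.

U X Y B Q L E G Z R

The first element of pre-order is the root; it splits in-order into left and right subtrees.
Root R: left subtree has 4 nodes {X, U, B, Y}, right has 5 {Q, Z, E, L, G}.
  Root B: left subtree has 2 nodes {X, U}, right has 1 {Y}.
    Root X: left subtree has 0 nodes { }, right has 1 {U}.
  Root Z: left subtree has 1 node {Q}, right has 3 {E, L, G}.
    Root G: left subtree has 2 nodes {E, L}, right has 0 { }.
      Root E: left subtree has 0 nodes { }, right has 1 {L}.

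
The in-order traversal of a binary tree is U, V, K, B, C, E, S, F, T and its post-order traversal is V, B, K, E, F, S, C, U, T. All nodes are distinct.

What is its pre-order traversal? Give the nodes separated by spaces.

The last element of post-order is the root; it splits in-order into left and right subtrees.
Root T: left subtree has 8 nodes {U, V, K, B, C, E, S, F}, right has 0 { }.
  Root U: left subtree has 0 nodes { }, right has 7 {V, K, B, C, E, S, F}.
    Root C: left subtree has 3 nodes {V, K, B}, right has 3 {E, S, F}.
      Root K: left subtree has 1 node {V}, right has 1 {B}.
      Root S: left subtree has 1 node {E}, right has 1 {F}.

T U C K V B S E F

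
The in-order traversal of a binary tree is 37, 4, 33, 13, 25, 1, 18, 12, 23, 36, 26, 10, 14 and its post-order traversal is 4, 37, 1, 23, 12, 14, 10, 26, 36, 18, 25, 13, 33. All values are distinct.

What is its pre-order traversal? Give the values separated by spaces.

The last element of post-order is the root; it splits in-order into left and right subtrees.
Root 33: left subtree has 2 nodes {37, 4}, right has 10 {13, 25, 1, 18, 12, 23, 36, 26, 10, 14}.
  Root 37: left subtree has 0 nodes { }, right has 1 {4}.
  Root 13: left subtree has 0 nodes { }, right has 9 {25, 1, 18, 12, 23, 36, 26, 10, 14}.
    Root 25: left subtree has 0 nodes { }, right has 8 {1, 18, 12, 23, 36, 26, 10, 14}.
      Root 18: left subtree has 1 node {1}, right has 6 {12, 23, 36, 26, 10, 14}.
        Root 36: left subtree has 2 nodes {12, 23}, right has 3 {26, 10, 14}.
          Root 12: left subtree has 0 nodes { }, right has 1 {23}.
          Root 26: left subtree has 0 nodes { }, right has 2 {10, 14}.
            Root 10: left subtree has 0 nodes { }, right has 1 {14}.

33 37 4 13 25 18 1 36 12 23 26 10 14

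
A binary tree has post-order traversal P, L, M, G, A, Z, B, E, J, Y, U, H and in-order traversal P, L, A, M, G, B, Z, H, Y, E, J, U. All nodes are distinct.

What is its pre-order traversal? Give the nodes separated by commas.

The last element of post-order is the root; it splits in-order into left and right subtrees.
Root H: left subtree has 7 nodes {P, L, A, M, G, B, Z}, right has 4 {Y, E, J, U}.
  Root B: left subtree has 5 nodes {P, L, A, M, G}, right has 1 {Z}.
    Root A: left subtree has 2 nodes {P, L}, right has 2 {M, G}.
      Root L: left subtree has 1 node {P}, right has 0 { }.
      Root G: left subtree has 1 node {M}, right has 0 { }.
  Root U: left subtree has 3 nodes {Y, E, J}, right has 0 { }.
    Root Y: left subtree has 0 nodes { }, right has 2 {E, J}.
      Root J: left subtree has 1 node {E}, right has 0 { }.

H, B, A, L, P, G, M, Z, U, Y, J, E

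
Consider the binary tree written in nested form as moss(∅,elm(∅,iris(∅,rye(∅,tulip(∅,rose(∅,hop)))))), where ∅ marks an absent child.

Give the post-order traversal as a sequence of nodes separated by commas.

hop, rose, tulip, rye, iris, elm, moss

Post-order visits the left subtree, then the right subtree, then the node.
At moss: no left child.
At moss: go right to elm.
  At elm: no left child.
  At elm: go right to iris.
    At iris: no left child.
    At iris: go right to rye.
      At rye: no left child.
      At rye: go right to tulip.
        At tulip: no left child.
        At tulip: go right to rose.
          At rose: no left child.
          At rose: go right to hop.
            hop is a leaf — visit hop.
          Visit rose.
        Visit tulip.
      Visit rye.
    Visit iris.
  Visit elm.
Visit moss.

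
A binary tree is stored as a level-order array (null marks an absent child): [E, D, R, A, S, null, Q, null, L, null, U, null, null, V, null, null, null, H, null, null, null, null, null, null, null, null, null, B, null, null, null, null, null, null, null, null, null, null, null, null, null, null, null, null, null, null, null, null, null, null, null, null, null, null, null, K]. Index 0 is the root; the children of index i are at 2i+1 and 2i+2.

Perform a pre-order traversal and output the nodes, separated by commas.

E, D, A, L, H, S, U, R, Q, V, B, K

Pre-order visits the node, then its left subtree, then its right subtree.
Visit E.
At E: go left to D.
  Visit D.
  At D: go left to A.
    Visit A.
    At A: no left child.
    At A: go right to L.
      Visit L.
      At L: go left to H.
        H is a leaf — visit H.
      At L: no right child.
  At D: go right to S.
    Visit S.
    At S: no left child.
    At S: go right to U.
      U is a leaf — visit U.
At E: go right to R.
  Visit R.
  At R: no left child.
  At R: go right to Q.
    Visit Q.
    At Q: go left to V.
      Visit V.
      At V: go left to B.
        Visit B.
        At B: go left to K.
          K is a leaf — visit K.
        At B: no right child.
      At V: no right child.
    At Q: no right child.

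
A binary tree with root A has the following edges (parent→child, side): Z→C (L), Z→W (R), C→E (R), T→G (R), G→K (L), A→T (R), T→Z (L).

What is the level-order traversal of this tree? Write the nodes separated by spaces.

A T Z G C W K E

Level-order visits nodes level by level from the root, left to right within each level.
Level 0: A
Level 1: T
Level 2: Z, G
Level 3: C, W, K
Level 4: E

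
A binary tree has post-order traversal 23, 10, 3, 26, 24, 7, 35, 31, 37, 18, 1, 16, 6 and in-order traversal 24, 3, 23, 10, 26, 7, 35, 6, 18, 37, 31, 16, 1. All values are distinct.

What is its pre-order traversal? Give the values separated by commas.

6, 35, 7, 24, 26, 3, 10, 23, 16, 18, 37, 31, 1

The last element of post-order is the root; it splits in-order into left and right subtrees.
Root 6: left subtree has 7 nodes {24, 3, 23, 10, 26, 7, 35}, right has 5 {18, 37, 31, 16, 1}.
  Root 35: left subtree has 6 nodes {24, 3, 23, 10, 26, 7}, right has 0 { }.
    Root 7: left subtree has 5 nodes {24, 3, 23, 10, 26}, right has 0 { }.
      Root 24: left subtree has 0 nodes { }, right has 4 {3, 23, 10, 26}.
        Root 26: left subtree has 3 nodes {3, 23, 10}, right has 0 { }.
          Root 3: left subtree has 0 nodes { }, right has 2 {23, 10}.
            Root 10: left subtree has 1 node {23}, right has 0 { }.
  Root 16: left subtree has 3 nodes {18, 37, 31}, right has 1 {1}.
    Root 18: left subtree has 0 nodes { }, right has 2 {37, 31}.
      Root 37: left subtree has 0 nodes { }, right has 1 {31}.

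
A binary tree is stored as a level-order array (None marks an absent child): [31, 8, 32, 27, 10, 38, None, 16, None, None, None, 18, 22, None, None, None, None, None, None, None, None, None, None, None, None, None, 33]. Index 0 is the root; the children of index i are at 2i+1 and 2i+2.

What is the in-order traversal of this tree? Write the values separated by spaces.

16 27 8 10 31 18 38 22 33 32

In-order visits the left subtree, then the node, then the right subtree.
At 31: go left to 8.
  At 8: go left to 27.
    At 27: go left to 16.
      16 is a leaf — visit 16.
    Visit 27.
    At 27: no right child.
  Visit 8.
  At 8: go right to 10.
    10 is a leaf — visit 10.
Visit 31.
At 31: go right to 32.
  At 32: go left to 38.
    At 38: go left to 18.
      18 is a leaf — visit 18.
    Visit 38.
    At 38: go right to 22.
      At 22: no left child.
      Visit 22.
      At 22: go right to 33.
        33 is a leaf — visit 33.
  Visit 32.
  At 32: no right child.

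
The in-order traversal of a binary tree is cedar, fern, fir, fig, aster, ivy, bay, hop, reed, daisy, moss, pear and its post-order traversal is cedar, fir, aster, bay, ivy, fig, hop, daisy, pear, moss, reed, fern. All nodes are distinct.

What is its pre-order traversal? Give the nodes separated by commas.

The last element of post-order is the root; it splits in-order into left and right subtrees.
Root fern: left subtree has 1 node {cedar}, right has 10 {fir, fig, aster, ivy, bay, hop, reed, daisy, moss, pear}.
  Root reed: left subtree has 6 nodes {fir, fig, aster, ivy, bay, hop}, right has 3 {daisy, moss, pear}.
    Root hop: left subtree has 5 nodes {fir, fig, aster, ivy, bay}, right has 0 { }.
      Root fig: left subtree has 1 node {fir}, right has 3 {aster, ivy, bay}.
        Root ivy: left subtree has 1 node {aster}, right has 1 {bay}.
    Root moss: left subtree has 1 node {daisy}, right has 1 {pear}.

fern, cedar, reed, hop, fig, fir, ivy, aster, bay, moss, daisy, pear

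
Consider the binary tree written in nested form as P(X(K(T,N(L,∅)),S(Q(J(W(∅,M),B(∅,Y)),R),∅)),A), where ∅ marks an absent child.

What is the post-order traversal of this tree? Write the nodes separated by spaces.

Post-order visits the left subtree, then the right subtree, then the node.
At P: go left to X.
  At X: go left to K.
    At K: go left to T.
      T is a leaf — visit T.
    At K: go right to N.
      At N: go left to L.
        L is a leaf — visit L.
      At N: no right child.
      Visit N.
    Visit K.
  At X: go right to S.
    At S: go left to Q.
      At Q: go left to J.
        At J: go left to W.
          At W: no left child.
          At W: go right to M.
            M is a leaf — visit M.
          Visit W.
        At J: go right to B.
          At B: no left child.
          At B: go right to Y.
            Y is a leaf — visit Y.
          Visit B.
        Visit J.
      At Q: go right to R.
        R is a leaf — visit R.
      Visit Q.
    At S: no right child.
    Visit S.
  Visit X.
At P: go right to A.
  A is a leaf — visit A.
Visit P.

T L N K M W Y B J R Q S X A P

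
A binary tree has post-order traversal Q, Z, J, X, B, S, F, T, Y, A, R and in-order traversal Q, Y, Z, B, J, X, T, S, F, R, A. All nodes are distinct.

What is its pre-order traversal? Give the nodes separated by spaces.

R Y Q T B Z X J F S A

The last element of post-order is the root; it splits in-order into left and right subtrees.
Root R: left subtree has 9 nodes {Q, Y, Z, B, J, X, T, S, F}, right has 1 {A}.
  Root Y: left subtree has 1 node {Q}, right has 7 {Z, B, J, X, T, S, F}.
    Root T: left subtree has 4 nodes {Z, B, J, X}, right has 2 {S, F}.
      Root B: left subtree has 1 node {Z}, right has 2 {J, X}.
        Root X: left subtree has 1 node {J}, right has 0 { }.
      Root F: left subtree has 1 node {S}, right has 0 { }.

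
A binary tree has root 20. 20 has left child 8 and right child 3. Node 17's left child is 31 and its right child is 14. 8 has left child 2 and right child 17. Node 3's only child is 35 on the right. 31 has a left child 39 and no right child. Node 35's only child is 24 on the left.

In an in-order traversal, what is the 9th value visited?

24

In-order visits the left subtree, then the node, then the right subtree.
At 20: go left to 8.
  At 8: go left to 2.
    2 is a leaf — visit 2.
  Visit 8.
  At 8: go right to 17.
    At 17: go left to 31.
      At 31: go left to 39.
        39 is a leaf — visit 39.
      Visit 31.
      At 31: no right child.
    Visit 17.
    At 17: go right to 14.
      14 is a leaf — visit 14.
Visit 20.
At 20: go right to 3.
  At 3: no left child.
  Visit 3.
  At 3: go right to 35.
    At 35: go left to 24.
      24 is a leaf — visit 24.
    Visit 35.
    At 35: no right child.
Full in-order sequence: 2, 8, 39, 31, 17, 14, 20, 3, 24, 35.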